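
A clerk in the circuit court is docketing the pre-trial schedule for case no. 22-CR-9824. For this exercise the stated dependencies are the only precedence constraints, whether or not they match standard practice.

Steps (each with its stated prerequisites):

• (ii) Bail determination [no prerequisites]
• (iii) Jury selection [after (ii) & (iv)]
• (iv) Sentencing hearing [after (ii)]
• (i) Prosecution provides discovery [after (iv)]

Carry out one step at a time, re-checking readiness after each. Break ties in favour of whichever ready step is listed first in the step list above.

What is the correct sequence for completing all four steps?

(ii) has no prerequisites → (ii) first.
That leaves (iv) as the only ready step → (iv).
Ready: (iii) and (i). (iii) is listed earlier → (iii).
(i) needed (iv), now all done → (i).

(ii), (iv), (iii), (i)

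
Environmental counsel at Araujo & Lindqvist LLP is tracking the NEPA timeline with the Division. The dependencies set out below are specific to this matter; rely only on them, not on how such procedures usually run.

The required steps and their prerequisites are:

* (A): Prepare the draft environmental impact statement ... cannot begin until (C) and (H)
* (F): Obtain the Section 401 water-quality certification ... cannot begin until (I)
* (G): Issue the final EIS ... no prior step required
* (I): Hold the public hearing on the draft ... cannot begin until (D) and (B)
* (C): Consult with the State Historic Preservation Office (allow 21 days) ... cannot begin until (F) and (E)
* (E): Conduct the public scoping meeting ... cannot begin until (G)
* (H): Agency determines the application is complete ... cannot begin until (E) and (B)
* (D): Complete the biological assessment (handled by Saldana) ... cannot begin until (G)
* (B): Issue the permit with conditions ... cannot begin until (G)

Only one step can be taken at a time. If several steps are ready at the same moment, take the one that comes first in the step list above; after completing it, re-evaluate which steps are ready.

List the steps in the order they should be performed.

(G) has no prerequisites → (G) first.
Now (E), (D) and (B) have their prerequisites met. (E) is listed earlier, so (E) next.
Now (D) and (B) have their prerequisites met. (D) is listed earlier, so (D) next.
(B) needed (G), now all done → (B).
Now (I) and (H) have their prerequisites met. (I) is listed earlier, so (I) next.
Ready: (F) and (H). (F) is listed earlier → (F).
(C) now also ready, so the ready set is {(C), (H)}; (C) is listed earlier → (C).
(H) is the only step now ready → (H).
That leaves (A) as the only ready step → (A).

(G) (E) (D) (B) (I) (F) (C) (H) (A)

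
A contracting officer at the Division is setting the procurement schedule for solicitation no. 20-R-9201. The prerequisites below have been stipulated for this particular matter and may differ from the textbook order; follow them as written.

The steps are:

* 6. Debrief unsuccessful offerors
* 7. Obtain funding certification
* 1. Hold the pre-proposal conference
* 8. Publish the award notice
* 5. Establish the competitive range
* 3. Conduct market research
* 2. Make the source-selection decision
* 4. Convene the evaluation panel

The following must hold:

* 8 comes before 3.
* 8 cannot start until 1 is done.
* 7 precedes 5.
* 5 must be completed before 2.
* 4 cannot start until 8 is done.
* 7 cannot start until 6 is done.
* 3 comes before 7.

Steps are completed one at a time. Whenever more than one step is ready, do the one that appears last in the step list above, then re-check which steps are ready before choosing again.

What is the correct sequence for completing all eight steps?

1 and 6 have no prerequisites; 1 is listed later, so 1 is first.
8 and 6 are both available; 8 is listed later → 8.
4 and 3 now also ready, so the ready set is {4, 3, 6}; 4 is listed later → 4.
Ready: 3 and 6. 3 is listed later → 3.
6 is the only step now ready → 6.
7 needed 3 and 6, now all done → 7.
5 needed 7, now all done → 5.
Next only 2 has its prerequisites met → 2.

1 → 8 → 4 → 3 → 6 → 7 → 5 → 2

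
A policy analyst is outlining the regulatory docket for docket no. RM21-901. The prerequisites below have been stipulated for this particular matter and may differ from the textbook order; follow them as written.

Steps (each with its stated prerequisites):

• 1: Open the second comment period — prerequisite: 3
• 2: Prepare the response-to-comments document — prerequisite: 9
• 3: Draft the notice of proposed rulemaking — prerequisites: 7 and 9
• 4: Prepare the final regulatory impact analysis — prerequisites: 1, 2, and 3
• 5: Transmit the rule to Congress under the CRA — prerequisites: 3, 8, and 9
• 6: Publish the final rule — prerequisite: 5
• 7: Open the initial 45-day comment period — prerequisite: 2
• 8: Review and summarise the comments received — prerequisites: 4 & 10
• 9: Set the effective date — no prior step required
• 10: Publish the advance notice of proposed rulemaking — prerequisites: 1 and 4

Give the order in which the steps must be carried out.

9, 2, 7, 3, 1, 4, 10, 8, 5, 6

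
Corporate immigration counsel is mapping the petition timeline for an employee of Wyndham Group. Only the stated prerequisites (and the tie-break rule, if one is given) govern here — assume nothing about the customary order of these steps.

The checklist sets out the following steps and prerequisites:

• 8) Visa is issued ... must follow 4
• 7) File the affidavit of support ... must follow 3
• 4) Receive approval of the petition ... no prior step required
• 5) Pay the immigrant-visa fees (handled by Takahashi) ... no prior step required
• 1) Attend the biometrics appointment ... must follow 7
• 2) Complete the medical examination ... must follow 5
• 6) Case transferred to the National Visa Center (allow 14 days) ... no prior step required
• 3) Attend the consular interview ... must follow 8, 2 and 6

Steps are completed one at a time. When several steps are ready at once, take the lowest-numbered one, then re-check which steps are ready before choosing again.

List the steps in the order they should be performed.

Nothing is required for 4, 5 and 6. 4 has the earlier label → 4 first.
Now 5, 6 and 8 have their prerequisites met. 5 has the earlier label, so 5 next.
2 now also ready, so the ready set is {2, 6, 8}; 2 has the earlier label → 2.
6 and 8 are both available; 6 has the earlier label → 6.
8 is the only step now ready → 8.
That leaves 3 as the only ready step → 3.
7 needed 3, now all done → 7.
1 is the only step now ready → 1.

4 → 5 → 2 → 6 → 8 → 3 → 7 → 1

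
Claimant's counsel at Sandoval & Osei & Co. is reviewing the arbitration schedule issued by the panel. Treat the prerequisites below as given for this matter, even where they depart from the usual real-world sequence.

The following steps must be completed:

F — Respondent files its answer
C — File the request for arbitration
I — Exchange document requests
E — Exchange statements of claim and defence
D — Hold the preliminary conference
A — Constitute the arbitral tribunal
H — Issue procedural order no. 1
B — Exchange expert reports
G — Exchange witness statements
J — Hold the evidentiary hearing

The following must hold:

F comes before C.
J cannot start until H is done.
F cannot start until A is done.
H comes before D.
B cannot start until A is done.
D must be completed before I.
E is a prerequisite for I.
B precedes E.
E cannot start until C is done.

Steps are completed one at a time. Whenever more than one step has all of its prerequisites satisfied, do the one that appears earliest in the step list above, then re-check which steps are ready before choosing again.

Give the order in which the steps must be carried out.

A, F, C, H, D, B, E, I, G, J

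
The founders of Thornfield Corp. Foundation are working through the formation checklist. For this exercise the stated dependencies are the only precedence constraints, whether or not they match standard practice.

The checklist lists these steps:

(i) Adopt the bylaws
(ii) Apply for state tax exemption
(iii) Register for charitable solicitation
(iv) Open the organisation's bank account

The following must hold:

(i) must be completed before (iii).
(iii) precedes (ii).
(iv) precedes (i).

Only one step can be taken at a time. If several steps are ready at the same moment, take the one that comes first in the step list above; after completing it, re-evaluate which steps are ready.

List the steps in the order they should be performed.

(iv) (i) (iii) (ii)

(iv) has no prerequisites → (iv) first.
(i) is the only step now ready → (i).
(iii) needed (i), now all done → (iii).
Next only (ii) has its prerequisites met → (ii).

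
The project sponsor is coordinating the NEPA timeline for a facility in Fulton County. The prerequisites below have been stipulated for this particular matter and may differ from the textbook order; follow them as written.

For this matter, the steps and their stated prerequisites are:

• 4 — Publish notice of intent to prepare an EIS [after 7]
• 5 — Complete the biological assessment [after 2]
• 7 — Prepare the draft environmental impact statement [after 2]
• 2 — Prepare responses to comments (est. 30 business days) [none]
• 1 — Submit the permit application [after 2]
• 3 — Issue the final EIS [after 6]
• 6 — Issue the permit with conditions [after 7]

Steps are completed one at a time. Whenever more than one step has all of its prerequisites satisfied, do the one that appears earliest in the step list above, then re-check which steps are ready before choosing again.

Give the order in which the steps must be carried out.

Only 2 has no prerequisites, so it is first.
5, 7 and 1 are all available; 5 is listed earlier → 5.
Now 7 and 1 have their prerequisites met. 7 is listed earlier, so 7 next.
4 and 6 now also ready, so the ready set is {4, 1, 6}; 4 is listed earlier → 4.
Ready: 1 and 6. 1 is listed earlier → 1.
6 is the only step now ready → 6.
That leaves 3 as the only ready step → 3.

2, 5, 7, 4, 1, 6, 3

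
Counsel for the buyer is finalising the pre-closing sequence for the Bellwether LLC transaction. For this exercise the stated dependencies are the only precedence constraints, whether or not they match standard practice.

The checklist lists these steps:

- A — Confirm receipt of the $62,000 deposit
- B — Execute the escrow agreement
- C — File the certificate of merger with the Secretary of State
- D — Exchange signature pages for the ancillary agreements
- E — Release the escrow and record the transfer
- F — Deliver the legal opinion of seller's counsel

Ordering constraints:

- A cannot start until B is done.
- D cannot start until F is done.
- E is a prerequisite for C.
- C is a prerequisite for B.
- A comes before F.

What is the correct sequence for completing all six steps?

Only E has no prerequisites, so it is first.
That leaves C as the only ready step → C.
B is the only step now ready → B.
A needed B, now all done → A.
Next only F has its prerequisites met → F.
Next only D has its prerequisites met → D.

E → C → B → A → F → D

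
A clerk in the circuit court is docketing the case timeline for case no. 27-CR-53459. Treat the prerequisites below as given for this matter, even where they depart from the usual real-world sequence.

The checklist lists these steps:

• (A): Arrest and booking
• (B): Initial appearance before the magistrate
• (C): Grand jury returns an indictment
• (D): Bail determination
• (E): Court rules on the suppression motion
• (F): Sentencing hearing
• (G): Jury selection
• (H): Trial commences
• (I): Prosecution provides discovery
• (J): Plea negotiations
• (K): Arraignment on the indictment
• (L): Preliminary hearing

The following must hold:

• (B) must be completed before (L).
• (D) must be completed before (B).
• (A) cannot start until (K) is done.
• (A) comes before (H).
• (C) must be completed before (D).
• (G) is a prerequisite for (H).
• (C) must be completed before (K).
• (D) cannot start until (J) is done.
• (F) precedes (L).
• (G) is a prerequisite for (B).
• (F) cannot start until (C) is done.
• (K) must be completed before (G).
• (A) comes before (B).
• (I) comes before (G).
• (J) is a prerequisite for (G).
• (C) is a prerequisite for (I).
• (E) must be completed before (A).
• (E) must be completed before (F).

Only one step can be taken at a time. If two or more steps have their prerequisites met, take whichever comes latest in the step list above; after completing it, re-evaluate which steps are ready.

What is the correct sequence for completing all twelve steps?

(J) → (E) → (C) → (K) → (I) → (G) → (F) → (D) → (A) → (H) → (B) → (L)

Nothing is required for (J), (E) and (C). (J) is listed later → (J) first.
(E) and (C) are both available; (E) is listed later → (E).
(C) is the only step now ready → (C).
Ready: (K), (I), (F) and (D). (K) is listed later → (K).
Now (I), (F), (D) and (A) have their prerequisites met. (I) is listed later, so (I) next.
Ready: (G), (F), (D) and (A). (G) is listed later → (G).
Now (F), (D) and (A) have their prerequisites met. (F) is listed later, so (F) next.
Now (D) and (A) have their prerequisites met. (D) is listed later, so (D) next.
(A) needed (K) and (E), now all done → (A).
Now (H) and (B) have their prerequisites met. (H) is listed later, so (H) next.
(B) needed (G), (D) and (A), now all done → (B).
(L) is the only step now ready → (L).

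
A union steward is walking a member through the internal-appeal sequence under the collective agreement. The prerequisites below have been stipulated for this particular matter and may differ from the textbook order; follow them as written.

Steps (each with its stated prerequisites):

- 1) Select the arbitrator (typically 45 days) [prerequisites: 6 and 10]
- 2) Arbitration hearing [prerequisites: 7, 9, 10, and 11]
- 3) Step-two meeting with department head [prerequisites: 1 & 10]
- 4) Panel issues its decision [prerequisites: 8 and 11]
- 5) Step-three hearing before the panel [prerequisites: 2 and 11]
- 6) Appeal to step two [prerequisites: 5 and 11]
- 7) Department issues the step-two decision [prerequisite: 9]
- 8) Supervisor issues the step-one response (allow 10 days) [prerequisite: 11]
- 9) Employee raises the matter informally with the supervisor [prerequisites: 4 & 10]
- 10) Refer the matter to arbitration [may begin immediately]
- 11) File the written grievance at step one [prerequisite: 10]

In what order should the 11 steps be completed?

10, 11, 8, 4, 9, 7, 2, 5, 6, 1, 3

Only 10 has no prerequisites, so it is first.
That leaves 11 as the only ready step → 11.
8 needed 11, now all done → 8.
That leaves 4 as the only ready step → 4.
9 needed 4 and 10, now all done → 9.
Next only 7 has its prerequisites met → 7.
2 needed 7, 9, 10 and 11, now all done → 2.
5 is the only step now ready → 5.
6 needed 5 and 11, now all done → 6.
1 needed 6 and 10, now all done → 1.
3 is the only step now ready → 3.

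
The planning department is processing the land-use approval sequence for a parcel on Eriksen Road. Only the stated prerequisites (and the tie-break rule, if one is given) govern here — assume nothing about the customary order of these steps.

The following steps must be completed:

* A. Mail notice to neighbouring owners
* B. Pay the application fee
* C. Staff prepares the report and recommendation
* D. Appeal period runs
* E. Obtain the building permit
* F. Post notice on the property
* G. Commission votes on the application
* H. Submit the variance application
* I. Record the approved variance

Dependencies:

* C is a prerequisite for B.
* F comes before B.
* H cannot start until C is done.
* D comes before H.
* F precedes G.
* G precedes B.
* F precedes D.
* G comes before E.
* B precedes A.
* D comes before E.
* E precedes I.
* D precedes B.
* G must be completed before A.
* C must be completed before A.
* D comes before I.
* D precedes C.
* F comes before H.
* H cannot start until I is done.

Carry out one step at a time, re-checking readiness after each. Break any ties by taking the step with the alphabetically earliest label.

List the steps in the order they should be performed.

F is the only step with nothing outstanding, so it goes first.
D and G are both available; D has the earlier label → D.
C and G are both available; C has the earlier label → C.
That leaves G as the only ready step → G.
Ready: B and E. B has the earlier label → B.
Ready: A and E. A has the earlier label → A.
E is the only step now ready → E.
I needed D and E, now all done → I.
H needed C, D, F and I, now all done → H.

F, D, C, G, B, A, E, I, H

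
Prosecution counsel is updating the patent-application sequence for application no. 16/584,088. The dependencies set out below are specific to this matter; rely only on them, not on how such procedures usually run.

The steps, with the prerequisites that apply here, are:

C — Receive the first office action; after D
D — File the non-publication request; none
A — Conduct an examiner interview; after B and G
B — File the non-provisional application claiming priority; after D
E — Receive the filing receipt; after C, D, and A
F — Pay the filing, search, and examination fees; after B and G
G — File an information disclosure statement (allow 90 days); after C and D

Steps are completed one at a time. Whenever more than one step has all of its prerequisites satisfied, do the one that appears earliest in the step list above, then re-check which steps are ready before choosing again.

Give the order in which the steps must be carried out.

D has no prerequisites → D first.
Ready: C and B. C is listed earlier → C.
G now also ready, so the ready set is {B, G}; B is listed earlier → B.
Next only G has its prerequisites met → G.
Ready: A and F. A is listed earlier → A.
E and F are both available; E is listed earlier → E.
That leaves F as the only ready step → F.

D → C → B → G → A → E → F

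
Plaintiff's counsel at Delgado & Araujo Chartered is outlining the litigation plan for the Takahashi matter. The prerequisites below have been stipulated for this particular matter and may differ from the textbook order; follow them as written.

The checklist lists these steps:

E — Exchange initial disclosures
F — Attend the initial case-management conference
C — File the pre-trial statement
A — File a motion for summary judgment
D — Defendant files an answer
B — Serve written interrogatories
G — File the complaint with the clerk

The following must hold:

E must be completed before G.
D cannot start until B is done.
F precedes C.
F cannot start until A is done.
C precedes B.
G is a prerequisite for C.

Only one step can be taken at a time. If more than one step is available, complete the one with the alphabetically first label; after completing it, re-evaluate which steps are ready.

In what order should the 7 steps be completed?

A → E → F → G → C → B → D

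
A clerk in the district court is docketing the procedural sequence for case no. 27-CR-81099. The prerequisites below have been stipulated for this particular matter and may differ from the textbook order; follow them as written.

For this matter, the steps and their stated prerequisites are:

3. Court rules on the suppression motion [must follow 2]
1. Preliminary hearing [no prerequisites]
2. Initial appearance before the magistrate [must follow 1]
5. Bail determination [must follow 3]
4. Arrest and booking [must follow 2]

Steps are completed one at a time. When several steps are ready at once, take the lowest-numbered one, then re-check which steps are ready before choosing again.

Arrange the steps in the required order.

1 has no prerequisites → 1 first.
Next only 2 has its prerequisites met → 2.
Ready: 3 and 4. 3 has the earlier label → 3.
Now 4 and 5 have their prerequisites met. 4 has the earlier label, so 4 next.
Next only 5 has its prerequisites met → 5.

1, 2, 3, 4, 5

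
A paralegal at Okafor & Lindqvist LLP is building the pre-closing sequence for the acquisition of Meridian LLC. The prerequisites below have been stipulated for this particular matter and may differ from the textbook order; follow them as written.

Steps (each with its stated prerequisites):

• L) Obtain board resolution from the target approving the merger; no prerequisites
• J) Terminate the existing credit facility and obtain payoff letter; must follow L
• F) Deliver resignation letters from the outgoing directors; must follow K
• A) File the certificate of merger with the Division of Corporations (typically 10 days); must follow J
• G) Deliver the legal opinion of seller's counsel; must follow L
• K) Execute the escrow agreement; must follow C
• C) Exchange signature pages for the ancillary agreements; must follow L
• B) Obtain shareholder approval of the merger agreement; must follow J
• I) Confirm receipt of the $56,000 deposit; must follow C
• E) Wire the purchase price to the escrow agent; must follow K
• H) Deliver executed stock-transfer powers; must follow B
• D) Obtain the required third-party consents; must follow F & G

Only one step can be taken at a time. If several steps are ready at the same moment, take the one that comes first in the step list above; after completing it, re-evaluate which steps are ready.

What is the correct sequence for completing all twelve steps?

L, J, A, G, C, K, F, B, I, E, H, D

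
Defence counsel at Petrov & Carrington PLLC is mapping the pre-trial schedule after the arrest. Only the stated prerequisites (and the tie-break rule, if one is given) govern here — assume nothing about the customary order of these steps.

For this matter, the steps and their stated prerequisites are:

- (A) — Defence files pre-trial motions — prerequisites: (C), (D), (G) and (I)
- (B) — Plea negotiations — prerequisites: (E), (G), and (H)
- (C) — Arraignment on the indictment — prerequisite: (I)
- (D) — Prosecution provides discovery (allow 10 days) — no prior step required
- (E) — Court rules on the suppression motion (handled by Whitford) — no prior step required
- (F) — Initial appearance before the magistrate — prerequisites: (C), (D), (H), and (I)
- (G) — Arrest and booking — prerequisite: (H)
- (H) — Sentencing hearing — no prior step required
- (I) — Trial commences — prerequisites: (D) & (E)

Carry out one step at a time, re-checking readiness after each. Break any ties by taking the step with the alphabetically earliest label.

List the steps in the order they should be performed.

(D), (E) and (H) have no prerequisites; (D) has the earlier label, so (D) is first.
Now (E) and (H) have their prerequisites met. (E) has the earlier label, so (E) next.
(I) now also ready, so the ready set is {(H), (I)}; (H) has the earlier label → (H).
(G) now also ready, so the ready set is {(G), (I)}; (G) has the earlier label → (G).
(B) now also ready, so the ready set is {(B), (I)}; (B) has the earlier label → (B).
(I) needed (D) and (E), now all done → (I).
(C) needed (I), now all done → (C).
(A) and (F) are both available; (A) has the earlier label → (A).
(F) needed (C), (D), (H) and (I), now all done → (F).

(D), (E), (H), (G), (B), (I), (C), (A), (F)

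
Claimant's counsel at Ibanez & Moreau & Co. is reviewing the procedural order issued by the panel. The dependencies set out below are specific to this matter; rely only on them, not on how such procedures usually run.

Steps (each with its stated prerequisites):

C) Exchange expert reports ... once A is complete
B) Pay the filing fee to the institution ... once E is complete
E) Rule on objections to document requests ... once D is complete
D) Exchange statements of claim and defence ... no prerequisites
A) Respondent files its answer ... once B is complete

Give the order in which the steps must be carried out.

D → E → B → A → C

Only D has no prerequisites, so it is first.
E is the only step now ready → E.
Next only B has its prerequisites met → B.
A is the only step now ready → A.
C needed A, now all done → C.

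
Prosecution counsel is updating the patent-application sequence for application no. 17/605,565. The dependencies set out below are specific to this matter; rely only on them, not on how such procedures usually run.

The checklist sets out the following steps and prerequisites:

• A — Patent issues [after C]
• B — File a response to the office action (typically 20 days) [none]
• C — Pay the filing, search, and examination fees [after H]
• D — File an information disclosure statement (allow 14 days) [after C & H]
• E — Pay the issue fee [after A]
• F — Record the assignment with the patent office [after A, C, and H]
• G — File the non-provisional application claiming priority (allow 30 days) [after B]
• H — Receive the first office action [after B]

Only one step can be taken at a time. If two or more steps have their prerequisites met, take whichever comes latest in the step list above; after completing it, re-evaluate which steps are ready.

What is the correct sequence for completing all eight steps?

B → H → G → C → D → A → F → E

B has no prerequisites → B first.
H and G are both available; H is listed later → H.
Ready: G and C. G is listed later → G.
That leaves C as the only ready step → C.
D and A are both available; D is listed later → D.
A is the only step now ready → A.
Now F and E have their prerequisites met. F is listed later, so F next.
E needed A, now all done → E.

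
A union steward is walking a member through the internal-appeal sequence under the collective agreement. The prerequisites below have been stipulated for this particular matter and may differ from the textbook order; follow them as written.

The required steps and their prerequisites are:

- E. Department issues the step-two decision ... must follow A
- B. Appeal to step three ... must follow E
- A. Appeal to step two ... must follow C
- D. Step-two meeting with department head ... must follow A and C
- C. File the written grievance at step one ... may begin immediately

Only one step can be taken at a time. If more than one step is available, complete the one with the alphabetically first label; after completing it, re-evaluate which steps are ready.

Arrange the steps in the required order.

C → A → D → E → B

C is the only step with nothing outstanding, so it goes first.
A is the only step now ready → A.
Ready: D and E. D has the earlier label → D.
That leaves E as the only ready step → E.
That leaves B as the only ready step → B.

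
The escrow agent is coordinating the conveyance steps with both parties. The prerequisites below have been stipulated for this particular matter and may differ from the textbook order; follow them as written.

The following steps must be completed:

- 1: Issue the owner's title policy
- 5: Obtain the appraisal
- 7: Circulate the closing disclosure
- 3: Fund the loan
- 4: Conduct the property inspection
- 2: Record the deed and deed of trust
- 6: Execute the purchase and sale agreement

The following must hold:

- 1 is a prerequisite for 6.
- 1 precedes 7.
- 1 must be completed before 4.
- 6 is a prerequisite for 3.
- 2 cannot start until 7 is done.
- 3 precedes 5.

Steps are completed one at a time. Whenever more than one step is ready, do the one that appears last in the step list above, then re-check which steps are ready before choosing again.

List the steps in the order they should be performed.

1, 6, 4, 3, 7, 2, 5

Only 1 has no prerequisites, so it is first.
6, 4 and 7 are all available; 6 is listed later → 6.
3 now also ready, so the ready set is {4, 3, 7}; 4 is listed later → 4.
3 and 7 are both available; 3 is listed later → 3.
7 and 5 are both available; 7 is listed later → 7.
2 now also ready, so the ready set is {2, 5}; 2 is listed later → 2.
5 needed 3, now all done → 5.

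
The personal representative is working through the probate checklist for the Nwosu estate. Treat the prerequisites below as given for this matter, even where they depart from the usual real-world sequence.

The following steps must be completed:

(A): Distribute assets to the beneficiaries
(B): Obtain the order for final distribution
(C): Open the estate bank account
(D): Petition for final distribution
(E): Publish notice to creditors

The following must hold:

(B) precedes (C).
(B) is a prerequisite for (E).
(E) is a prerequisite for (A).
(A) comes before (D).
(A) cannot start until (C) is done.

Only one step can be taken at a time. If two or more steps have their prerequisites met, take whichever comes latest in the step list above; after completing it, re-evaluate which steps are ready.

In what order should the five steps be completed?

(B), (E), (C), (A), (D)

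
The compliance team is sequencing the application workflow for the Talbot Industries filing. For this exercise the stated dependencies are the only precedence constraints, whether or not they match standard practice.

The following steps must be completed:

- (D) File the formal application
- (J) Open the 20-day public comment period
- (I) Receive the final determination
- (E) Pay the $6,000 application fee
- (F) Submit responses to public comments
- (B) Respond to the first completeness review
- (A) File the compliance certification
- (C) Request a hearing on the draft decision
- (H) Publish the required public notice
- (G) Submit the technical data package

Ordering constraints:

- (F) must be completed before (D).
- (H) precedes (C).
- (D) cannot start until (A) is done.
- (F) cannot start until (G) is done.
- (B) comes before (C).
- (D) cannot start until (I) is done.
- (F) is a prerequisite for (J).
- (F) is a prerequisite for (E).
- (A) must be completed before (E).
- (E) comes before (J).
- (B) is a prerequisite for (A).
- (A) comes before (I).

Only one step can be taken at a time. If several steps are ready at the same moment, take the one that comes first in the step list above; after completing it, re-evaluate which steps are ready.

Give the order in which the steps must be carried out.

(B), (H) and (G) have no prerequisites; (B) is listed earlier, so (B) is first.
(A) now also ready, so the ready set is {(A), (H), (G)}; (A) is listed earlier → (A).
(I) now also ready, so the ready set is {(I), (H), (G)}; (I) is listed earlier → (I).
(H) and (G) are both available; (H) is listed earlier → (H).
Ready: (C) and (G). (C) is listed earlier → (C).
That leaves (G) as the only ready step → (G).
Next only (F) has its prerequisites met → (F).
Ready: (D) and (E). (D) is listed earlier → (D).
(E) needed (F) and (A), now all done → (E).
(J) is the only step now ready → (J).

(B) (A) (I) (H) (C) (G) (F) (D) (E) (J)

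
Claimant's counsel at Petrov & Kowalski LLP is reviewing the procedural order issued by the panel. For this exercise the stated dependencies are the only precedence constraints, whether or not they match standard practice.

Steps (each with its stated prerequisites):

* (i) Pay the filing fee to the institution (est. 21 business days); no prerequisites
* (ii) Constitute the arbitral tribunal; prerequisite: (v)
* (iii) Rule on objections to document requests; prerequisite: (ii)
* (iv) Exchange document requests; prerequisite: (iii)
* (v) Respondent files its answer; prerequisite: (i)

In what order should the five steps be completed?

(i) → (v) → (ii) → (iii) → (iv)

(i) has no prerequisites → (i) first.
(v) needed (i), now all done → (v).
Next only (ii) has its prerequisites met → (ii).
(iii) is the only step now ready → (iii).
Next only (iv) has its prerequisites met → (iv).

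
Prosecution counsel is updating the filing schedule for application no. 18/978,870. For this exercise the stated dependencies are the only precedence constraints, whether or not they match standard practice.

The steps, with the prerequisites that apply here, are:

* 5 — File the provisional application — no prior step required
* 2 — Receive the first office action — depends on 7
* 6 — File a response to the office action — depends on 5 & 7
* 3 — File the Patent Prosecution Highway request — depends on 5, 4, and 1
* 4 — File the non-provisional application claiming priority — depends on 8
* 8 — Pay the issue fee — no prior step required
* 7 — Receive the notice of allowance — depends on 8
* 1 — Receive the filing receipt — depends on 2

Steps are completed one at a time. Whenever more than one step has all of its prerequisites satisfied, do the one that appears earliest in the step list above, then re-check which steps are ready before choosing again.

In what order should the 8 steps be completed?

5 and 8 have no prerequisites; 5 is listed earlier, so 5 is first.
Next only 8 has its prerequisites met → 8.
Now 4 and 7 have their prerequisites met. 4 is listed earlier, so 4 next.
7 needed 8, now all done → 7.
Ready: 2 and 6. 2 is listed earlier → 2.
6 and 1 are both available; 6 is listed earlier → 6.
That leaves 1 as the only ready step → 1.
3 is the only step now ready → 3.

5 → 8 → 4 → 7 → 2 → 6 → 1 → 3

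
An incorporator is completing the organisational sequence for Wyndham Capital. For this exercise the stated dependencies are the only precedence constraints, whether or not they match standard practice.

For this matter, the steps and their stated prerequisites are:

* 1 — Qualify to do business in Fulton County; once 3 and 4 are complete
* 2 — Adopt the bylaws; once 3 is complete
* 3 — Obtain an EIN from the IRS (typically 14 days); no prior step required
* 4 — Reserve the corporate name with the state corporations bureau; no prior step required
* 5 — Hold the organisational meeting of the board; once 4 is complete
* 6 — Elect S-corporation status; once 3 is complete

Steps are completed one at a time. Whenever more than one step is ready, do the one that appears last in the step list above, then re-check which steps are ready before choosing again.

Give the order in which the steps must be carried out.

4, 5, 3, 6, 2, 1

Nothing is required for 4 and 3. 4 is listed later → 4 first.
5 now also ready, so the ready set is {5, 3}; 5 is listed later → 5.
3 is the only step now ready → 3.
Now 6, 2 and 1 have their prerequisites met. 6 is listed later, so 6 next.
2 and 1 are both available; 2 is listed later → 2.
1 needed 4 and 3, now all done → 1.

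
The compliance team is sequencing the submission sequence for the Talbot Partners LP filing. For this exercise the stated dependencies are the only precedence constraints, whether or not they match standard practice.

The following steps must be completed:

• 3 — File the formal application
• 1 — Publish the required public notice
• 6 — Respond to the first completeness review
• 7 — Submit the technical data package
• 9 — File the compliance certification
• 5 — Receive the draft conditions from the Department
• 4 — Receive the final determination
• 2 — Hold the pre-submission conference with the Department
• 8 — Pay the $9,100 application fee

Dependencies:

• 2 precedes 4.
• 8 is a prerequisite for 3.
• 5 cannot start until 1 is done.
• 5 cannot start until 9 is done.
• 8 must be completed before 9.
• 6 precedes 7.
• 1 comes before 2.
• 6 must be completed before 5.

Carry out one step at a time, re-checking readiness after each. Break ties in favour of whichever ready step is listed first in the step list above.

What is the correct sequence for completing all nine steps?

1 6 7 2 4 8 3 9 5

Nothing is required for 1, 6 and 8. 1 is listed earlier → 1 first.
6, 2 and 8 are all available; 6 is listed earlier → 6.
7 now also ready, so the ready set is {7, 2, 8}; 7 is listed earlier → 7.
Now 2 and 8 have their prerequisites met. 2 is listed earlier, so 2 next.
4 now also ready, so the ready set is {4, 8}; 4 is listed earlier → 4.
8 is the only step now ready → 8.
3 and 9 are both available; 3 is listed earlier → 3.
9 needed 8, now all done → 9.
That leaves 5 as the only ready step → 5.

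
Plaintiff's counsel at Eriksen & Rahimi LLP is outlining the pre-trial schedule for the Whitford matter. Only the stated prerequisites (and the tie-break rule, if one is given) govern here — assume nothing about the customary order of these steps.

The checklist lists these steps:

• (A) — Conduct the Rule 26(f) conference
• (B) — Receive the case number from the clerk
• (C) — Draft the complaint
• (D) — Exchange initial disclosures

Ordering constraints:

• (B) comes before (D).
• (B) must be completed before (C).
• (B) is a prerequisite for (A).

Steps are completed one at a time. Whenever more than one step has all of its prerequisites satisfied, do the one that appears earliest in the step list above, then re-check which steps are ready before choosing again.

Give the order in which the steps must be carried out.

Only (B) has no prerequisites, so it is first.
Ready: (A), (C) and (D). (A) is listed earlier → (A).
Now (C) and (D) have their prerequisites met. (C) is listed earlier, so (C) next.
(D) needed (B), now all done → (D).

(B) → (A) → (C) → (D)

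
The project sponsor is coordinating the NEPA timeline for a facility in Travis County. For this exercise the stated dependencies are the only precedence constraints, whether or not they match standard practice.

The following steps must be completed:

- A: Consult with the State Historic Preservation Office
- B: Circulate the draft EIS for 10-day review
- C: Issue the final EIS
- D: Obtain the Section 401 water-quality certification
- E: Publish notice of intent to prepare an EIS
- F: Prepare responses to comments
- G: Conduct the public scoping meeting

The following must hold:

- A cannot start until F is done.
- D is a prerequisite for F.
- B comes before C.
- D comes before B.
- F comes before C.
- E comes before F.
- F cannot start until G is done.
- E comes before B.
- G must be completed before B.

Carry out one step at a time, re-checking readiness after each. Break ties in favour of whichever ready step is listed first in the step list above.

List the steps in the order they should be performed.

D, E, G, B, F, A, C

Nothing is required for D, E and G. D is listed earlier → D first.
E and G are both available; E is listed earlier → E.
Next only G has its prerequisites met → G.
Ready: B and F. B is listed earlier → B.
F is the only step now ready → F.
Ready: A and C. A is listed earlier → A.
C needed B and F, now all done → C.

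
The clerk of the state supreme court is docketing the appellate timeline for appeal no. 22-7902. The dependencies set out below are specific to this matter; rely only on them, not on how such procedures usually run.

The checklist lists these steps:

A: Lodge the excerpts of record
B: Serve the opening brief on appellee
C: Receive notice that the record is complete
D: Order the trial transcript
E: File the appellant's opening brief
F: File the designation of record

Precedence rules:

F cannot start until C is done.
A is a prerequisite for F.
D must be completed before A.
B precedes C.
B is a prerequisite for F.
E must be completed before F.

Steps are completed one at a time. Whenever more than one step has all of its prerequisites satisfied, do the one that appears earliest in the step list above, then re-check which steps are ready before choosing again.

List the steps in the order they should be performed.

B, C, D, A, E, F

B, D and E have no prerequisites; B is listed earlier, so B is first.
C now also ready, so the ready set is {C, D, E}; C is listed earlier → C.
D and E are both available; D is listed earlier → D.
A now also ready, so the ready set is {A, E}; A is listed earlier → A.
That leaves E as the only ready step → E.
F needed A, B, C and E, now all done → F.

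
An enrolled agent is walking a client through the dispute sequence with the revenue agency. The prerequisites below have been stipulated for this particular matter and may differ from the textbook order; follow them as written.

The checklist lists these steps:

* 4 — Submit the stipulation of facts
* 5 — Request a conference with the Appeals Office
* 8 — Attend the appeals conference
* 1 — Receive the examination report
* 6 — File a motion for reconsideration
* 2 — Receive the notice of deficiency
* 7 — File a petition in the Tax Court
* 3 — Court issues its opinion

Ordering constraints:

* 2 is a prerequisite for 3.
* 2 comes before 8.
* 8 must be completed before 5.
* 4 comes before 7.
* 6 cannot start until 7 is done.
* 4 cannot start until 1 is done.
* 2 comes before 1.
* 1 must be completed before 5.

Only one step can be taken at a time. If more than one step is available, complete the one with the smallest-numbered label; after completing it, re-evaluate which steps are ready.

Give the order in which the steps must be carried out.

2 → 1 → 3 → 4 → 7 → 6 → 8 → 5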